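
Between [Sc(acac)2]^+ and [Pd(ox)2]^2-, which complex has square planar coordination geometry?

For [Sc(acac)2]^+: Ligand charges: each acetylacetonate is −1. With an overall charge of +1 the scandium centre must be in the +3 oxidation state. Scandium is a group-3 element; Sc(III) is therefore d⁰. A d⁰ ion has no crystal-field stabilisation preference between square planar and tetrahedral, so four ligands adopt the sterically favoured tetrahedral geometry. → tetrahedral.
For [Pd(ox)2]^2-: Each oxalate is −2; balancing the −2 overall charge requires Pd(II). Group 10 minus oxidation state 2 gives a d⁸ configuration. A 4d d⁸ ion has a large crystal-field splitting; square planar leaves the high-energy d_{x²−y²} orbital empty and maximises CFSE. → square planar.

[Pd(ox)2]^2-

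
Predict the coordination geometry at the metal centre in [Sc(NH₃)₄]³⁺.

Summing ligand charges against the +3 overall charge gives an oxidation state of +3 for scandium.
Sc sits in group 3, so the d-electron count is 3 − 3 = 0.
Coordination number: 4.
A d⁰ ion has no crystal-field stabilisation preference between square planar and tetrahedral, so four ligands adopt the sterically favoured tetrahedral geometry.

tetrahedral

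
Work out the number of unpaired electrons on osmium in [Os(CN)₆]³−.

Ligand charges: each cyanide is −1. With an overall charge of −3 the osmium centre must be in the +3 oxidation state.
Group 8 minus oxidation state 3 gives a d⁵ configuration.
The spin state decides the count: a 5d ion has a large Δₒ and is invariably low-spin.
An octahedral low-spin d⁵ ion is t₂g⁵e_g⁰, giving 1 unpaired electron.

1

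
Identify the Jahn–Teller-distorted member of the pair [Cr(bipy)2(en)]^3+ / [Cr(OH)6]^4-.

[Cr(bipy)2(en)]^3+: Summing ligand charges against the +3 overall charge gives an oxidation state of +3 for chromium. Group 6 minus oxidation state 3 gives a d³ configuration. The d³ configuration leaves the e_g set evenly filled (or empty) — no strong Jahn–Teller driving force.
[Cr(OH)6]^4-: Each hydroxide is −1; balancing the −4 overall charge requires Cr(II). Chromium is a group-6 element; Cr(II) is therefore d⁴. Hydroxide is a weak-field ligand for a first-row metal, so the complex is high-spin. The t₂g³e_g¹ (high-spin) configuration has an unevenly filled e_g set; the Jahn–Teller theorem predicts a tetragonal distortion (typically axial elongation) to lift the degeneracy.

[Cr(OH)6]^4-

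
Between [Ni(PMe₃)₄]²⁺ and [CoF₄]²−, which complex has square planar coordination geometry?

[Ni(PMe₃)₄]²⁺

For [Ni(PMe₃)₄]²⁺: Ligand charges: trimethylphosphine is neutral. With an overall charge of +2 the nickel centre must be in the +2 oxidation state. Nickel is a group-10 element; Ni(II) is therefore d⁸. Trimethylphosphine is a strong-field ligand (high in the spectrochemical series). A 3d d⁸ ion with strong-field ligands gains enough CFSE to favour square planar over tetrahedral. → square planar.
For [CoF₄]²−: Ligand charges: each fluoride is −1. With an overall charge of −2 the cobalt centre must be in the +2 oxidation state. Co sits in group 9, so the d-electron count is 9 − 2 = 7. For a high-spin 3d d⁷ ion with weak-field ligands the small Δₜ gives little square-planar CFSE advantage, so four ligands adopt the sterically favoured tetrahedral geometry. → tetrahedral.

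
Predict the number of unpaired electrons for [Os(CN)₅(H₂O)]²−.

1

Summing ligand charges against the −2 overall charge gives an oxidation state of +3 for osmium.
Osmium is a group-8 element; Os(III) is therefore d⁵.
The spin state decides the count: a 5d ion has a large Δₒ and is invariably low-spin.
An octahedral low-spin d⁵ ion is t₂g⁵e_g⁰, giving 1 unpaired electron.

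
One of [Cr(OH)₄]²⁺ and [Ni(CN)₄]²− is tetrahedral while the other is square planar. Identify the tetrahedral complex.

For [Cr(OH)₄]²⁺: Summing ligand charges against the +2 overall charge gives an oxidation state of +6 for chromium. Cr sits in group 6, so the d-electron count is 6 − 6 = 0. A d⁰ ion has no crystal-field stabilisation preference between square planar and tetrahedral, so four ligands adopt the sterically favoured tetrahedral geometry. → tetrahedral.
For [Ni(CN)₄]²−: Summing ligand charges against the −2 overall charge gives an oxidation state of +2 for nickel. Nickel is a group-10 element; Ni(II) is therefore d⁸. Cyanide is a strong-field ligand (high in the spectrochemical series). A 3d d⁸ ion with strong-field ligands gains enough CFSE to favour square planar over tetrahedral. → square planar.

[Cr(OH)₄]²⁺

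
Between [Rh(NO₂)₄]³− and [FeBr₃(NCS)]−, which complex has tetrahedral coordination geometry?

[FeBr₃(NCS)]−

For [Rh(NO₂)₄]³−: Summing ligand charges against the −3 overall charge gives an oxidation state of +1 for rhodium. Group 9 minus oxidation state 1 gives a d⁸ configuration. A 4d d⁸ ion has a large crystal-field splitting; square planar leaves the high-energy d_{x²−y²} orbital empty and maximises CFSE. → square planar.
For [FeBr₃(NCS)]−: Ligand charges: each bromide is −1; each isothiocyanate is −1. With an overall charge of −1 the iron centre must be in the +3 oxidation state. Group 8 minus oxidation state 3 gives a d⁵ configuration. A high-spin d⁵ ion has zero CFSE in either geometry, so four ligands adopt the sterically favoured tetrahedral geometry. → tetrahedral.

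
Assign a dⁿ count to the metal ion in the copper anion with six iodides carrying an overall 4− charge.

Summing ligand charges against the −4 overall charge gives an oxidation state of +2 for copper.
Copper is a group-11 element; Cu(II) is therefore d⁹.

d⁹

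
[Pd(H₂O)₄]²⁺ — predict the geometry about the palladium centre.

Ligand charges: water is neutral. With an overall charge of +2 the palladium centre must be in the +2 oxidation state.
Group 10 minus oxidation state 2 gives a d⁸ configuration.
Coordination number: 4.
A 4d d⁸ ion has a large crystal-field splitting; square planar leaves the high-energy d_{x²−y²} orbital empty and maximises CFSE.

square planar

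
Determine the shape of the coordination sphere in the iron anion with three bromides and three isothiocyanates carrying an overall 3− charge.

octahedral

Each bromide is −1; each isothiocyanate is −1; balancing the −3 overall charge requires Fe(III).
Fe sits in group 8, so the d-electron count is 8 − 3 = 5.
Coordination number: 6.
Six donors around a single metal centre give an octahedral coordination sphere.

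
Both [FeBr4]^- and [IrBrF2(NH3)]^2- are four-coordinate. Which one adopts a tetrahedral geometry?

[FeBr4]^-

For [FeBr4]^-: Ligand charges: each bromide is −1. With an overall charge of −1 the iron centre must be in the +3 oxidation state. Group 8 minus oxidation state 3 gives a d⁵ configuration. A high-spin d⁵ ion has zero CFSE in either geometry, so four ligands adopt the sterically favoured tetrahedral geometry. → tetrahedral.
For [IrBrF2(NH3)]^2-: Each bromide is −1; each fluoride is −1; ammonia is neutral; balancing the −2 overall charge requires Ir(I). Iridium is a group-9 element; Ir(I) is therefore d⁸. A 5d d⁸ ion has a large crystal-field splitting; square planar leaves the high-energy d_{x²−y²} orbital empty and maximises CFSE. → square planar.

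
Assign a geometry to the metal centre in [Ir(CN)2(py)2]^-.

Ligand charges: each cyanide is −1; pyridine is neutral. With an overall charge of −1 the iridium centre must be in the +1 oxidation state.
Group 9 minus oxidation state 1 gives a d⁸ configuration.
Coordination number: 4.
A 5d d⁸ ion has a large crystal-field splitting; square planar leaves the high-energy d_{x²−y²} orbital empty and maximises CFSE.

square planar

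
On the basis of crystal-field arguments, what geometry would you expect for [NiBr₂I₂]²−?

tetrahedral

Each bromide is −1; each iodide is −1; balancing the −2 overall charge requires Ni(II).
Nickel is a group-10 element; Ni(II) is therefore d⁸.
Coordination number: 4.
Bromide and iodide are weak-field ligands.
With weak-field ligands the CFSE gain from square planar is small, so a 3d d⁸ ion takes the sterically preferred tetrahedral geometry.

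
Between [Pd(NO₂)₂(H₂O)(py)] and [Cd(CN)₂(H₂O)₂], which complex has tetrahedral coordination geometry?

For [Pd(NO₂)₂(H₂O)(py)]: Summing ligand charges against the 0 overall charge gives an oxidation state of +2 for palladium. Group 10 minus oxidation state 2 gives a d⁸ configuration. A 4d d⁸ ion has a large crystal-field splitting; square planar leaves the high-energy d_{x²−y²} orbital empty and maximises CFSE. → square planar.
For [Cd(CN)₂(H₂O)₂]: Summing ligand charges against the 0 overall charge gives an oxidation state of +2 for cadmium. Cadmium is a group-12 element; Cd(II) is therefore d¹⁰. A d¹⁰ ion has no crystal-field stabilisation preference between square planar and tetrahedral, so four ligands adopt the sterically favoured tetrahedral geometry. → tetrahedral.

[Cd(CN)₂(H₂O)₂]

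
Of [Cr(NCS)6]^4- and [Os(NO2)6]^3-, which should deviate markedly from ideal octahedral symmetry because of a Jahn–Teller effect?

[Cr(NCS)6]^4-: Summing ligand charges against the −4 overall charge gives an oxidation state of +2 for chromium. Group 6 minus oxidation state 2 gives a d⁴ configuration. Isothiocyanate is a weak-field ligand for a first-row metal, so the complex is high-spin. The t₂g³e_g¹ (high-spin) configuration has an unevenly filled e_g set; the Jahn–Teller theorem predicts a tetragonal distortion (typically axial elongation) to lift the degeneracy.
[Os(NO2)6]^3-: Summing ligand charges against the −3 overall charge gives an oxidation state of +3 for osmium. Osmium is a group-8 element; Os(III) is therefore d⁵. A 5d ion has a large Δₒ and is invariably low-spin. The d⁵ configuration leaves the e_g set evenly filled (or empty) — no strong Jahn–Teller driving force.

[Cr(NCS)6]^4-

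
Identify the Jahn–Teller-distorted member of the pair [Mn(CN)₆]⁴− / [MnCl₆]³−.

[Mn(CN)₆]⁴−: Ligand charges: each cyanide is −1. With an overall charge of −4 the manganese centre must be in the +2 oxidation state. Group 7 minus oxidation state 2 gives a d⁵ configuration. Cyanide is a strong-field ligand (high in the spectrochemical series) for a first-row metal, so the complex is low-spin. The d⁵ configuration leaves the e_g set evenly filled (or empty) — no strong Jahn–Teller driving force.
[MnCl₆]³−: Ligand charges: each chloride is −1. With an overall charge of −3 the manganese centre must be in the +3 oxidation state. Mn sits in group 7, so the d-electron count is 7 − 3 = 4. Chloride is a weak-field ligand for a first-row metal, so the complex is high-spin. The t₂g³e_g¹ (high-spin) configuration has an unevenly filled e_g set; the Jahn–Teller theorem predicts a tetragonal distortion (typically axial elongation) to lift the degeneracy.

[MnCl₆]³−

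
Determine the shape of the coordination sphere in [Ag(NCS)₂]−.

Each isothiocyanate is −1; balancing the −1 overall charge requires Ag(I).
Ag sits in group 11, so the d-electron count is 11 − 1 = 10.
With 2 monodentate ligands the coordination number is 2.
A d¹⁰ ion with only two ligands adopts a linear arrangement (sp hybridisation; no CFSE preference).

linear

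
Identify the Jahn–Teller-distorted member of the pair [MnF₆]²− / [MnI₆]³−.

[MnF₆]²−: Summing ligand charges against the −2 overall charge gives an oxidation state of +4 for manganese. Mn sits in group 7, so the d-electron count is 7 − 4 = 3. The d³ configuration leaves the e_g set evenly filled (or empty) — no strong Jahn–Teller driving force.
[MnI₆]³−: Ligand charges: each iodide is −1. With an overall charge of −3 the manganese centre must be in the +3 oxidation state. Manganese is a group-7 element; Mn(III) is therefore d⁴. Iodide is a weak-field ligand for a first-row metal, so the complex is high-spin. The t₂g³e_g¹ (high-spin) configuration has an unevenly filled e_g set; the Jahn–Teller theorem predicts a tetragonal distortion (typically axial elongation) to lift the degeneracy.

[MnI₆]³−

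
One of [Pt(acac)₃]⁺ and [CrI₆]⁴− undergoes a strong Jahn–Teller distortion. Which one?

[Pt(acac)₃]⁺: Ligand charges: each acetylacetonate is −1. With an overall charge of +1 the platinum centre must be in the +4 oxidation state. Platinum is a group-10 element; Pt(IV) is therefore d⁶. A 5d ion has a large Δₒ and is invariably low-spin. The d⁶ configuration leaves the e_g set evenly filled (or empty) — no strong Jahn–Teller driving force.
[CrI₆]⁴−: Ligand charges: each iodide is −1. With an overall charge of −4 the chromium centre must be in the +2 oxidation state. Chromium is a group-6 element; Cr(II) is therefore d⁴. Iodide is a weak-field ligand for a first-row metal, so the complex is high-spin. The t₂g³e_g¹ (high-spin) configuration has an unevenly filled e_g set; the Jahn–Teller theorem predicts a tetragonal distortion (typically axial elongation) to lift the degeneracy.

[CrI₆]⁴−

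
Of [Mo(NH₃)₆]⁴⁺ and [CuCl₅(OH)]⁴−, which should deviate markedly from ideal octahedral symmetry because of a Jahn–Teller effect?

[CuCl₅(OH)]⁴−

[Mo(NH₃)₆]⁴⁺: Ligand charges: ammonia is neutral. With an overall charge of +4 the molybdenum centre must be in the +4 oxidation state. Group 6 minus oxidation state 4 gives a d² configuration. The d² configuration leaves the e_g set evenly filled (or empty) — no strong Jahn–Teller driving force.
[CuCl₅(OH)]⁴−: Summing ligand charges against the −4 overall charge gives an oxidation state of +2 for copper. Cu sits in group 11, so the d-electron count is 11 − 2 = 9. The t₂g⁶e_g³ configuration has an unevenly filled e_g set; the Jahn–Teller theorem predicts a tetragonal distortion (typically axial elongation) to lift the degeneracy.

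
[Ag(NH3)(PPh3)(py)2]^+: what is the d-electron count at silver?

d¹⁰

Summing ligand charges against the +1 overall charge gives an oxidation state of +1 for silver.
Silver is a group-11 element; Ag(I) is therefore d¹⁰.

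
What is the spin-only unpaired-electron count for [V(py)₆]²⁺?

Summing ligand charges against the +2 overall charge gives an oxidation state of +2 for vanadium.
Group 5 minus oxidation state 2 gives a d³ configuration.
In an octahedral field the d³ configuration is t₂g³e_g⁰ (only one arrangement possible), giving 3 unpaired electrons.

3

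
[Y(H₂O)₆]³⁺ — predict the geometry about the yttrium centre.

Water is neutral; balancing the +3 overall charge requires Y(III).
Group 3 minus oxidation state 3 gives a d⁰ configuration.
With 6 monodentate ligands the coordination number is 6.
Six donors around a single metal centre give an octahedral coordination sphere.

octahedral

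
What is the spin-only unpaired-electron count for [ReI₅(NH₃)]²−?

Summing ligand charges against the −2 overall charge gives an oxidation state of +3 for rhenium.
Re sits in group 7, so the d-electron count is 7 − 3 = 4.
The spin state decides the count: a 5d ion has a large Δₒ and is invariably low-spin.
An octahedral low-spin d⁴ ion is t₂g⁴e_g⁰, giving 2 unpaired electrons.

2 unpaired electrons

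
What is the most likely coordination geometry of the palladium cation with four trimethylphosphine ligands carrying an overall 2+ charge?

Ligand charges: trimethylphosphine is neutral. With an overall charge of +2 the palladium centre must be in the +2 oxidation state.
Group 10 minus oxidation state 2 gives a d⁸ configuration.
With 4 monodentate ligands the coordination number is 4.
A 4d d⁸ ion has a large crystal-field splitting; square planar leaves the high-energy d_{x²−y²} orbital empty and maximises CFSE.

square planar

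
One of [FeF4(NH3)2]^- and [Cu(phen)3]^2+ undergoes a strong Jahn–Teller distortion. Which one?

[Cu(phen)3]^2+

[FeF4(NH3)2]^-: Each fluoride is −1; ammonia is neutral; balancing the −1 overall charge requires Fe(III). Iron is a group-8 element; Fe(III) is therefore d⁵. Fluoride is a weak-field ligand for a first-row metal, so the complex is high-spin. The d⁵ configuration leaves the e_g set evenly filled (or empty) — no strong Jahn–Teller driving force.
[Cu(phen)3]^2+: 1,10-phenanthroline is neutral; balancing the +2 overall charge requires Cu(II). Group 11 minus oxidation state 2 gives a d⁹ configuration. The t₂g⁶e_g³ configuration has an unevenly filled e_g set; the Jahn–Teller theorem predicts a tetragonal distortion (typically axial elongation) to lift the degeneracy.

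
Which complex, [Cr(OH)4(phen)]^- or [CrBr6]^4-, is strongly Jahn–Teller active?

[CrBr6]^4-

[Cr(OH)4(phen)]^-: Summing ligand charges against the −1 overall charge gives an oxidation state of +3 for chromium. Group 6 minus oxidation state 3 gives a d³ configuration. The d³ configuration leaves the e_g set evenly filled (or empty) — no strong Jahn–Teller driving force.
[CrBr6]^4-: Each bromide is −1; balancing the −4 overall charge requires Cr(II). Chromium is a group-6 element; Cr(II) is therefore d⁴. Bromide is a weak-field ligand for a first-row metal, so the complex is high-spin. The t₂g³e_g¹ (high-spin) configuration has an unevenly filled e_g set; the Jahn–Teller theorem predicts a tetragonal distortion (typically axial elongation) to lift the degeneracy.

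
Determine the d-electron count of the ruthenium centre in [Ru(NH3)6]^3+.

Ligand charges: ammonia is neutral. With an overall charge of +3 the ruthenium centre must be in the +3 oxidation state.
Ru sits in group 8, so the d-electron count is 8 − 3 = 5.

d5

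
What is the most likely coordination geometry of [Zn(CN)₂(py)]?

trigonal planar

Ligand charges: each cyanide is −1; pyridine is neutral. With an overall charge of 0 the zinc centre must be in the +2 oxidation state.
Zn sits in group 12, so the d-electron count is 12 − 2 = 10.
With 3 monodentate ligands the coordination number is 3.
Three ligands around a d¹⁰ centre minimise repulsion in a trigonal-planar arrangement.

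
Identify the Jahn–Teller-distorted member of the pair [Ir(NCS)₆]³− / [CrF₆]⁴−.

[CrF₆]⁴−

[Ir(NCS)₆]³−: Ligand charges: each isothiocyanate is −1. With an overall charge of −3 the iridium centre must be in the +3 oxidation state. Iridium is a group-9 element; Ir(III) is therefore d⁶. A 5d ion has a large Δₒ and is invariably low-spin. The d⁶ configuration leaves the e_g set evenly filled (or empty) — no strong Jahn–Teller driving force.
[CrF₆]⁴−: Each fluoride is −1; balancing the −4 overall charge requires Cr(II). Chromium is a group-6 element; Cr(II) is therefore d⁴. Fluoride is a weak-field ligand for a first-row metal, so the complex is high-spin. The t₂g³e_g¹ (high-spin) configuration has an unevenly filled e_g set; the Jahn–Teller theorem predicts a tetragonal distortion (typically axial elongation) to lift the degeneracy.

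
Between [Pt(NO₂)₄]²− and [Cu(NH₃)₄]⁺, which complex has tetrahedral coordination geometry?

For [Pt(NO₂)₄]²−: Ligand charges: each nitro (N-bound nitrite) is −1. With an overall charge of −2 the platinum centre must be in the +2 oxidation state. Group 10 minus oxidation state 2 gives a d⁸ configuration. A 5d d⁸ ion has a large crystal-field splitting; square planar leaves the high-energy d_{x²−y²} orbital empty and maximises CFSE. → square planar.
For [Cu(NH₃)₄]⁺: Summing ligand charges against the +1 overall charge gives an oxidation state of +1 for copper. Copper is a group-11 element; Cu(I) is therefore d¹⁰. A d¹⁰ ion has no crystal-field stabilisation preference between square planar and tetrahedral, so four ligands adopt the sterically favoured tetrahedral geometry. → tetrahedral.

[Cu(NH₃)₄]⁺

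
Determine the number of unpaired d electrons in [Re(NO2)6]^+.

0

Ligand charges: each nitro (N-bound nitrite) is −1. With an overall charge of +1 the rhenium centre must be in the +7 oxidation state.
Re sits in group 7, so the d-electron count is 7 − 7 = 0.
In an octahedral field the d⁰ configuration is t₂g⁰e_g⁰, giving 0 unpaired electrons.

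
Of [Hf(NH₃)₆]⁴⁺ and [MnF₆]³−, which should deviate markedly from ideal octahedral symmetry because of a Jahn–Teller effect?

[Hf(NH₃)₆]⁴⁺: Summing ligand charges against the +4 overall charge gives an oxidation state of +4 for hafnium. Hf sits in group 4, so the d-electron count is 4 − 4 = 0. The d⁰ configuration leaves the e_g set evenly filled (or empty) — no strong Jahn–Teller driving force.
[MnF₆]³−: Ligand charges: each fluoride is −1. With an overall charge of −3 the manganese centre must be in the +3 oxidation state. Group 7 minus oxidation state 3 gives a d⁴ configuration. Fluoride is a weak-field ligand for a first-row metal, so the complex is high-spin. The t₂g³e_g¹ (high-spin) configuration has an unevenly filled e_g set; the Jahn–Teller theorem predicts a tetragonal distortion (typically axial elongation) to lift the degeneracy.

[MnF₆]³−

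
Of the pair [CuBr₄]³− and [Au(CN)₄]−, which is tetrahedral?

For [CuBr₄]³−: Ligand charges: each bromide is −1. With an overall charge of −3 the copper centre must be in the +1 oxidation state. Cu sits in group 11, so the d-electron count is 11 − 1 = 10. A d¹⁰ ion has no crystal-field stabilisation preference between square planar and tetrahedral, so four ligands adopt the sterically favoured tetrahedral geometry. → tetrahedral.
For [Au(CN)₄]−: Ligand charges: each cyanide is −1. With an overall charge of −1 the gold centre must be in the +3 oxidation state. Gold is a group-11 element; Au(III) is therefore d⁸. A 5d d⁸ ion has a large crystal-field splitting; square planar leaves the high-energy d_{x²−y²} orbital empty and maximises CFSE. → square planar.

[CuBr₄]³−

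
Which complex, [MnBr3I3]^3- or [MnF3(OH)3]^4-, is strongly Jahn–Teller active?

[MnBr3I3]^3-: Summing ligand charges against the −3 overall charge gives an oxidation state of +3 for manganese. Manganese is a group-7 element; Mn(III) is therefore d⁴. Bromide and iodide are weak-field ligands for a first-row metal, so the complex is high-spin. The t₂g³e_g¹ (high-spin) configuration has an unevenly filled e_g set; the Jahn–Teller theorem predicts a tetragonal distortion (typically axial elongation) to lift the degeneracy.
[MnF3(OH)3]^4-: Each fluoride is −1; each hydroxide is −1; balancing the −4 overall charge requires Mn(II). Group 7 minus oxidation state 2 gives a d⁵ configuration. Fluoride and hydroxide are weak-field ligands for a first-row metal, so the complex is high-spin. The d⁵ configuration leaves the e_g set evenly filled (or empty) — no strong Jahn–Teller driving force.

[MnBr3I3]^3-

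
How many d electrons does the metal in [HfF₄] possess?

Each fluoride is −1; balancing the 0 overall charge requires Hf(IV).
Hf sits in group 4, so the d-electron count is 4 − 4 = 0.

d⁰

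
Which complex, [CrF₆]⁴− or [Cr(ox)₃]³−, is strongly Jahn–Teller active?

[CrF₆]⁴−

[CrF₆]⁴−: Summing ligand charges against the −4 overall charge gives an oxidation state of +2 for chromium. Group 6 minus oxidation state 2 gives a d⁴ configuration. Fluoride is a weak-field ligand for a first-row metal, so the complex is high-spin. The t₂g³e_g¹ (high-spin) configuration has an unevenly filled e_g set; the Jahn–Teller theorem predicts a tetragonal distortion (typically axial elongation) to lift the degeneracy.
[Cr(ox)₃]³−: Ligand charges: each oxalate is −2. With an overall charge of −3 the chromium centre must be in the +3 oxidation state. Group 6 minus oxidation state 3 gives a d³ configuration. The d³ configuration leaves the e_g set evenly filled (or empty) — no strong Jahn–Teller driving force.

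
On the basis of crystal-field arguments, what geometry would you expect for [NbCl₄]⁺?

tetrahedral

Ligand charges: each chloride is −1. With an overall charge of +1 the niobium centre must be in the +5 oxidation state.
Nb sits in group 5, so the d-electron count is 5 − 5 = 0.
Coordination number: 4.
A d⁰ ion has no crystal-field stabilisation preference between square planar and tetrahedral, so four ligands adopt the sterically favoured tetrahedral geometry.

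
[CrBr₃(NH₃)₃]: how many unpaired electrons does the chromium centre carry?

Each bromide is −1; ammonia is neutral; balancing the 0 overall charge requires Cr(III).
Group 6 minus oxidation state 3 gives a d³ configuration.
In an octahedral field the d³ configuration is t₂g³e_g⁰ (only one arrangement possible), giving 3 unpaired electrons.

3 unpaired electrons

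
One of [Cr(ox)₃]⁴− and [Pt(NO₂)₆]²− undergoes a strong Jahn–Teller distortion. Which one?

[Cr(ox)₃]⁴−: Each oxalate is −2; balancing the −4 overall charge requires Cr(II). Chromium is a group-6 element; Cr(II) is therefore d⁴. Oxalate is a weak-field ligand for a first-row metal, so the complex is high-spin. The t₂g³e_g¹ (high-spin) configuration has an unevenly filled e_g set; the Jahn–Teller theorem predicts a tetragonal distortion (typically axial elongation) to lift the degeneracy.
[Pt(NO₂)₆]²−: Summing ligand charges against the −2 overall charge gives an oxidation state of +4 for platinum. Pt sits in group 10, so the d-electron count is 10 − 4 = 6. A 5d ion has a large Δₒ and is invariably low-spin. The d⁶ configuration leaves the e_g set evenly filled (or empty) — no strong Jahn–Teller driving force.

[Cr(ox)₃]⁴−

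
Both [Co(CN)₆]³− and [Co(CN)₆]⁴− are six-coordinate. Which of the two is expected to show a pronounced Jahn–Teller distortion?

[Co(CN)₆]³−: Summing ligand charges against the −3 overall charge gives an oxidation state of +3 for cobalt. Co sits in group 9, so the d-electron count is 9 − 3 = 6. Co(III) has an exceptionally large octahedral splitting and is low-spin with essentially every ligand except fluoride. The d⁶ configuration leaves the e_g set evenly filled (or empty) — no strong Jahn–Teller driving force.
[Co(CN)₆]⁴−: Summing ligand charges against the −4 overall charge gives an oxidation state of +2 for cobalt. Co sits in group 9, so the d-electron count is 9 − 2 = 7. Cyanide is a strong-field ligand (high in the spectrochemical series) for a first-row metal, so the complex is low-spin. The t₂g⁶e_g¹ (low-spin) configuration has an unevenly filled e_g set; the Jahn–Teller theorem predicts a tetragonal distortion (typically axial elongation) to lift the degeneracy.

[Co(CN)₆]⁴−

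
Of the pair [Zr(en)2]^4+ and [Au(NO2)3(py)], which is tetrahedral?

For [Zr(en)2]^4+: Ethylenediamine is neutral; balancing the +4 overall charge requires Zr(IV). Zr sits in group 4, so the d-electron count is 4 − 4 = 0. A d⁰ ion has no crystal-field stabilisation preference between square planar and tetrahedral, so four ligands adopt the sterically favoured tetrahedral geometry. → tetrahedral.
For [Au(NO2)3(py)]: Ligand charges: each nitro (N-bound nitrite) is −1; pyridine is neutral. With an overall charge of 0 the gold centre must be in the +3 oxidation state. Gold is a group-11 element; Au(III) is therefore d⁸. A 5d d⁸ ion has a large crystal-field splitting; square planar leaves the high-energy d_{x²−y²} orbital empty and maximises CFSE. → square planar.

[Zr(en)2]^4+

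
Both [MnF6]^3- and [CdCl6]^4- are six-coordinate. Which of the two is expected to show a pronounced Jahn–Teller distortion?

[MnF6]^3-: Summing ligand charges against the −3 overall charge gives an oxidation state of +3 for manganese. Group 7 minus oxidation state 3 gives a d⁴ configuration. Fluoride is a weak-field ligand for a first-row metal, so the complex is high-spin. The t₂g³e_g¹ (high-spin) configuration has an unevenly filled e_g set; the Jahn–Teller theorem predicts a tetragonal distortion (typically axial elongation) to lift the degeneracy.
[CdCl6]^4-: Ligand charges: each chloride is −1. With an overall charge of −4 the cadmium centre must be in the +2 oxidation state. Group 12 minus oxidation state 2 gives a d¹⁰ configuration. The d¹⁰ configuration leaves the e_g set evenly filled (or empty) — no strong Jahn–Teller driving force.

[MnF6]^3-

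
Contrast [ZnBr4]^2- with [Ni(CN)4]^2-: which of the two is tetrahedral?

[ZnBr4]^2-

For [ZnBr4]^2-: Ligand charges: each bromide is −1. With an overall charge of −2 the zinc centre must be in the +2 oxidation state. Zn sits in group 12, so the d-electron count is 12 − 2 = 10. A d¹⁰ ion has no crystal-field stabilisation preference between square planar and tetrahedral, so four ligands adopt the sterically favoured tetrahedral geometry. → tetrahedral.
For [Ni(CN)4]^2-: Ligand charges: each cyanide is −1. With an overall charge of −2 the nickel centre must be in the +2 oxidation state. Nickel is a group-10 element; Ni(II) is therefore d⁸. Cyanide is a strong-field ligand (high in the spectrochemical series). A 3d d⁸ ion with strong-field ligands gains enough CFSE to favour square planar over tetrahedral. → square planar.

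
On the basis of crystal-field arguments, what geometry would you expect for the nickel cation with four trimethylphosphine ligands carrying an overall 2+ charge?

Ligand charges: trimethylphosphine is neutral. With an overall charge of +2 the nickel centre must be in the +2 oxidation state.
Group 10 minus oxidation state 2 gives a d⁸ configuration.
With 4 monodentate ligands the coordination number is 4.
Trimethylphosphine is a strong-field ligand (high in the spectrochemical series).
A 3d d⁸ ion with strong-field ligands gains enough CFSE to favour square planar over tetrahedral.

square planar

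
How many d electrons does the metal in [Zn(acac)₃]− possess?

Summing ligand charges against the −1 overall charge gives an oxidation state of +2 for zinc.
Zinc is a group-12 element; Zn(II) is therefore d¹⁰.

d¹⁰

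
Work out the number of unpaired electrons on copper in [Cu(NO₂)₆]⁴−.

1

Ligand charges: each nitro (N-bound nitrite) is −1. With an overall charge of −4 the copper centre must be in the +2 oxidation state.
Copper is a group-11 element; Cu(II) is therefore d⁹.
In an octahedral field the d⁹ configuration is t₂g⁶e_g³ (only one arrangement possible), giving 1 unpaired electron.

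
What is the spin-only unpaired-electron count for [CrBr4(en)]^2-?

4 unpaired electrons

Each bromide is −1; ethylenediamine is neutral; balancing the −2 overall charge requires Cr(II).
Group 6 minus oxidation state 2 gives a d⁴ configuration.
Counting donor atoms: 4×bromide (monodentate) → 4 donors; 1×ethylenediamine (bidentate) → 2 donors. Coordination number = 6.
The spin state decides the count: Bromide is a weak-field ligand for a first-row metal, so the complex is high-spin.
An octahedral high-spin d⁴ ion is t₂g³e_g¹, giving 4 unpaired electrons.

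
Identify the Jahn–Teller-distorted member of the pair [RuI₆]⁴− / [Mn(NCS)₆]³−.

[Mn(NCS)₆]³−

[RuI₆]⁴−: Each iodide is −1; balancing the −4 overall charge requires Ru(II). Group 8 minus oxidation state 2 gives a d⁶ configuration. A 4d ion has a large Δₒ and is invariably low-spin. The d⁶ configuration leaves the e_g set evenly filled (or empty) — no strong Jahn–Teller driving force.
[Mn(NCS)₆]³−: Each isothiocyanate is −1; balancing the −3 overall charge requires Mn(III). Group 7 minus oxidation state 3 gives a d⁴ configuration. Isothiocyanate is a weak-field ligand for a first-row metal, so the complex is high-spin. The t₂g³e_g¹ (high-spin) configuration has an unevenly filled e_g set; the Jahn–Teller theorem predicts a tetragonal distortion (typically axial elongation) to lift the degeneracy.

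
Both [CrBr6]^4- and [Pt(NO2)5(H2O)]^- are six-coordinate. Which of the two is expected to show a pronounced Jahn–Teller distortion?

[CrBr6]^4-: Ligand charges: each bromide is −1. With an overall charge of −4 the chromium centre must be in the +2 oxidation state. Group 6 minus oxidation state 2 gives a d⁴ configuration. Bromide is a weak-field ligand for a first-row metal, so the complex is high-spin. The t₂g³e_g¹ (high-spin) configuration has an unevenly filled e_g set; the Jahn–Teller theorem predicts a tetragonal distortion (typically axial elongation) to lift the degeneracy.
[Pt(NO2)5(H2O)]^-: Summing ligand charges against the −1 overall charge gives an oxidation state of +4 for platinum. Pt sits in group 10, so the d-electron count is 10 − 4 = 6. A 5d ion has a large Δₒ and is invariably low-spin. The d⁶ configuration leaves the e_g set evenly filled (or empty) — no strong Jahn–Teller driving force.

[CrBr6]^4-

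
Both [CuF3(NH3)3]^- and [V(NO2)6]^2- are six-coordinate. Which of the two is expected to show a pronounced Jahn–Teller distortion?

[CuF3(NH3)3]^-

[CuF3(NH3)3]^-: Summing ligand charges against the −1 overall charge gives an oxidation state of +2 for copper. Cu sits in group 11, so the d-electron count is 11 − 2 = 9. The t₂g⁶e_g³ configuration has an unevenly filled e_g set; the Jahn–Teller theorem predicts a tetragonal distortion (typically axial elongation) to lift the degeneracy.
[V(NO2)6]^2-: Summing ligand charges against the −2 overall charge gives an oxidation state of +4 for vanadium. Group 5 minus oxidation state 4 gives a d¹ configuration. The d¹ configuration leaves the e_g set evenly filled (or empty) — no strong Jahn–Teller driving force.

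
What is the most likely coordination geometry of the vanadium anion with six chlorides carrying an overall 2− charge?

Ligand charges: each chloride is −1. With an overall charge of −2 the vanadium centre must be in the +4 oxidation state.
Group 5 minus oxidation state 4 gives a d¹ configuration.
Coordination number: 6.
Six donors around a single metal centre give an octahedral coordination sphere.

octahedral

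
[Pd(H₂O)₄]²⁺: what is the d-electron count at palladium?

Summing ligand charges against the +2 overall charge gives an oxidation state of +2 for palladium.
Pd sits in group 10, so the d-electron count is 10 − 2 = 8.

d8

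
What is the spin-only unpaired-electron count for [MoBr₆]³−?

3

Each bromide is −1; balancing the −3 overall charge requires Mo(III).
Mo sits in group 6, so the d-electron count is 6 − 3 = 3.
In an octahedral field the d³ configuration is t₂g³e_g⁰ (only one arrangement possible), giving 3 unpaired electrons.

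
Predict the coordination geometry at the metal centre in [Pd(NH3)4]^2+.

Ammonia is neutral; balancing the +2 overall charge requires Pd(II).
Pd sits in group 10, so the d-electron count is 10 − 2 = 8.
Coordination number: 4.
A 4d d⁸ ion has a large crystal-field splitting; square planar leaves the high-energy d_{x²−y²} orbital empty and maximises CFSE.

square planar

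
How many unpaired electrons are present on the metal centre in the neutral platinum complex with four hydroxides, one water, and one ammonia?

Each hydroxide is −1; water is neutral; ammonia is neutral; balancing the 0 overall charge requires Pt(IV).
Platinum is a group-10 element; Pt(IV) is therefore d⁶.
The spin state decides the count: a 5d ion has a large Δₒ and is invariably low-spin.
An octahedral low-spin d⁶ ion is t₂g⁶e_g⁰, giving 0 unpaired electrons.

0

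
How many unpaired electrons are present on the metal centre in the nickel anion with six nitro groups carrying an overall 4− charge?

Ligand charges: each nitro (N-bound nitrite) is −1. With an overall charge of −4 the nickel centre must be in the +2 oxidation state.
Ni sits in group 10, so the d-electron count is 10 − 2 = 8.
In an octahedral field the d⁸ configuration is t₂g⁶e_g² (only one arrangement possible), giving 2 unpaired electrons.

2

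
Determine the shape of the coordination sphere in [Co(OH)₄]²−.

Ligand charges: each hydroxide is −1. With an overall charge of −2 the cobalt centre must be in the +2 oxidation state.
Co sits in group 9, so the d-electron count is 9 − 2 = 7.
Coordination number: 4.
Hydroxide is a weak-field ligand.
For a high-spin 3d d⁷ ion with weak-field ligands the small Δₜ gives little square-planar CFSE advantage, so four ligands adopt the sterically favoured tetrahedral geometry.

tetrahedral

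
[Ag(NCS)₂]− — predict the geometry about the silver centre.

linear

Summing ligand charges against the −1 overall charge gives an oxidation state of +1 for silver.
Ag sits in group 11, so the d-electron count is 11 − 1 = 10.
Coordination number: 2.
A d¹⁰ ion with only two ligands adopts a linear arrangement (sp hybridisation; no CFSE preference).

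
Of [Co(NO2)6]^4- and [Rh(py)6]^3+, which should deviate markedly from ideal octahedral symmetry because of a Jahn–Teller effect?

[Co(NO2)6]^4-: Ligand charges: each nitro (N-bound nitrite) is −1. With an overall charge of −4 the cobalt centre must be in the +2 oxidation state. Co sits in group 9, so the d-electron count is 9 − 2 = 7. Nitro (N-bound nitrite) is a strong-field ligand (high in the spectrochemical series) for a first-row metal, so the complex is low-spin. The t₂g⁶e_g¹ (low-spin) configuration has an unevenly filled e_g set; the Jahn–Teller theorem predicts a tetragonal distortion (typically axial elongation) to lift the degeneracy.
[Rh(py)6]^3+: Ligand charges: pyridine is neutral. With an overall charge of +3 the rhodium centre must be in the +3 oxidation state. Rhodium is a group-9 element; Rh(III) is therefore d⁶. A 4d ion has a large Δₒ and is invariably low-spin. The d⁶ configuration leaves the e_g set evenly filled (or empty) — no strong Jahn–Teller driving force.

[Co(NO2)6]^4-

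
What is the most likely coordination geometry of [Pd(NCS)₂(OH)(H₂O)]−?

Summing ligand charges against the −1 overall charge gives an oxidation state of +2 for palladium.
Group 10 minus oxidation state 2 gives a d⁸ configuration.
Coordination number: 4.
A 4d d⁸ ion has a large crystal-field splitting; square planar leaves the high-energy d_{x²−y²} orbital empty and maximises CFSE.

square planar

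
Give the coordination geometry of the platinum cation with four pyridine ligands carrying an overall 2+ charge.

Ligand charges: pyridine is neutral. With an overall charge of +2 the platinum centre must be in the +2 oxidation state.
Pt sits in group 10, so the d-electron count is 10 − 2 = 8.
With 4 monodentate ligands the coordination number is 4.
A 5d d⁸ ion has a large crystal-field splitting; square planar leaves the high-energy d_{x²−y²} orbital empty and maximises CFSE.

square planar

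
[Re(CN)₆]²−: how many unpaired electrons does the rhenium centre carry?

3

Summing ligand charges against the −2 overall charge gives an oxidation state of +4 for rhenium.
Re sits in group 7, so the d-electron count is 7 − 4 = 3.
In an octahedral field the d³ configuration is t₂g³e_g⁰ (only one arrangement possible), giving 3 unpaired electrons.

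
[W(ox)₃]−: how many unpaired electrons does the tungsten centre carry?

1

Ligand charges: each oxalate is −2. With an overall charge of −1 the tungsten centre must be in the +5 oxidation state.
W sits in group 6, so the d-electron count is 6 − 5 = 1.
Counting donor atoms: 3×oxalate (bidentate) → 6 donors. Coordination number = 6.
In an octahedral field the d¹ configuration is t₂g¹e_g⁰ (only one arrangement possible), giving 1 unpaired electron.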